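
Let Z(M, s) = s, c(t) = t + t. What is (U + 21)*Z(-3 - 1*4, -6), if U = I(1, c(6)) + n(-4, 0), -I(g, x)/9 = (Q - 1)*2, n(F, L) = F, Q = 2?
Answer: 6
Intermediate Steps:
c(t) = 2*t
I(g, x) = -18 (I(g, x) = -9*(2 - 1)*2 = -9*2 = -18)
U = -22 (U = -18 - 4 = -22)
(U + 21)*Z(-3 - 1*4, -6) = (-22 + 21)*(-6) = -1*(-6) = 6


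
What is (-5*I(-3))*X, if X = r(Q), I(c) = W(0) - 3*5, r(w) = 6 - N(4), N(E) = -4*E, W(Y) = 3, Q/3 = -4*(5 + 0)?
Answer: 1320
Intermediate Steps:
Q = -60 (Q = 3*(-4*(5 + 0)) = 3*(-4*5) = 3*(-20) = -60)
r(w) = 22 (r(w) = 6 - (-4)*4 = 6 - 1*(-16) = 6 + 16 = 22)
I(c) = -12 (I(c) = 3 - 3*5 = 3 - 15 = -12)
X = 22
(-5*I(-3))*X = -5*(-12)*22 = 60*22 = 1320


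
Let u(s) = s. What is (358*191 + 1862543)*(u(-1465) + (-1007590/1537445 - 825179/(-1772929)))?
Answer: -1542337294247338024876/545156165281 ≈ -2.8292e+9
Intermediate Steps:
(358*191 + 1862543)*(u(-1465) + (-1007590/1537445 - 825179/(-1772929))) = (358*191 + 1862543)*(-1465 + (-1007590/1537445 - 825179/(-1772929))) = (68378 + 1862543)*(-1465 + (-1007590*1/1537445 - 825179*(-1/1772929))) = 1930921*(-1465 + (-201518/307489 + 825179/1772929)) = 1930921*(-1465 - 103543640691/545156165281) = 1930921*(-798757325777356/545156165281) = -1542337294247338024876/545156165281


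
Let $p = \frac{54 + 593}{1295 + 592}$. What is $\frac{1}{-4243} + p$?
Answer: $\frac{2743334}{8006541} \approx 0.34264$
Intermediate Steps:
$p = \frac{647}{1887} \approx 0.34287$
$\frac{1}{-4243} + p = \frac{1}{-4243} + \frac{647}{1887} = - \frac{1}{4243} + \frac{647}{1887} = \frac{2743334}{8006541}$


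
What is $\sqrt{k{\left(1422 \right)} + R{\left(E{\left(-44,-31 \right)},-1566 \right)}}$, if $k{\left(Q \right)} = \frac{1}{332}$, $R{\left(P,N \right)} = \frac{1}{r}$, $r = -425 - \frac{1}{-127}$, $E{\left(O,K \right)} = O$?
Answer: $\frac{\sqrt{13226733505}}{4479842} \approx 0.025672$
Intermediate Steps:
$r = - \frac{53974}{127}$ ($r = -425 - - \frac{1}{127} = -425 + \frac{1}{127} = - \frac{53974}{127} \approx -424.99$)
$R{\left(P,N \right)} = - \frac{127}{53974}$ ($R{\left(P,N \right)} = \frac{1}{- \frac{53974}{127}} = - \frac{127}{53974}$)
$k{\left(Q \right)} = \frac{1}{332}$
$\sqrt{k{\left(1422 \right)} + R{\left(E{\left(-44,-31 \right)},-1566 \right)}} = \sqrt{\frac{1}{332} - \frac{127}{53974}} = \sqrt{\frac{5905}{8959684}} = \frac{\sqrt{13226733505}}{4479842}$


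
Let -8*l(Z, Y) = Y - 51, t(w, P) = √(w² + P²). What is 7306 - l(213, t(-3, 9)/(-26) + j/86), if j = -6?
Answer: 627767/86 - 3*√10/208 ≈ 7299.6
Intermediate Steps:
t(w, P) = √(P² + w²)
l(Z, Y) = 51/8 - Y/8 (l(Z, Y) = -(Y - 51)/8 = -(-51 + Y)/8 = 51/8 - Y/8)
7306 - l(213, t(-3, 9)/(-26) + j/86) = 7306 - (51/8 - (√(9² + (-3)²)/(-26) - 6/86)/8) = 7306 - (51/8 - (√(81 + 9)*(-1/26) - 6*1/86)/8) = 7306 - (51/8 - (√90*(-1/26) - 3/43)/8) = 7306 - (51/8 - ((3*√10)*(-1/26) - 3/43)/8) = 7306 - (51/8 - (-3*√10/26 - 3/43)/8) = 7306 - (51/8 - (-3/43 - 3*√10/26)/8) = 7306 - (51/8 + (3/344 + 3*√10/208)) = 7306 - (549/86 + 3*√10/208) = 7306 + (-549/86 - 3*√10/208) = 627767/86 - 3*√10/208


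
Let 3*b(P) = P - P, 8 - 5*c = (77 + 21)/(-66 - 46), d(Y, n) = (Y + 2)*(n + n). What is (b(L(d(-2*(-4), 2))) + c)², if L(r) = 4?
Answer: 5041/1600 ≈ 3.1506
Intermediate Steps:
d(Y, n) = 2*n*(2 + Y) (d(Y, n) = (2 + Y)*(2*n) = 2*n*(2 + Y))
c = 71/40 (c = 8/5 - (77 + 21)/(5*(-66 - 46)) = 8/5 - 98/(5*(-112)) = 8/5 - 98*(-1)/(5*112) = 8/5 - ⅕*(-7/8) = 8/5 + 7/40 = 71/40 ≈ 1.7750)
b(P) = 0 (b(P) = (P - P)/3 = (⅓)*0 = 0)
(b(L(d(-2*(-4), 2))) + c)² = (0 + 71/40)² = (71/40)² = 5041/1600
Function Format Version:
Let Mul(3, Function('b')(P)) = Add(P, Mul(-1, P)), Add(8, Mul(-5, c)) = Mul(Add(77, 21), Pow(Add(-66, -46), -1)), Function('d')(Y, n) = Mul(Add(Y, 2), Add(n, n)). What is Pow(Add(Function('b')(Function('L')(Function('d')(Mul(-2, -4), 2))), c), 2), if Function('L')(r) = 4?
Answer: Rational(5041, 1600) ≈ 3.1506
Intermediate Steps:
Function('d')(Y, n) = Mul(2, n, Add(2, Y)) (Function('d')(Y, n) = Mul(Add(2, Y), Mul(2, n)) = Mul(2, n, Add(2, Y)))
c = Rational(71, 40) (c = Add(Rational(8, 5), Mul(Rational(-1, 5), Mul(Add(77, 21), Pow(Add(-66, -46), -1)))) = Add(Rational(8, 5), Mul(Rational(-1, 5), Mul(98, Pow(-112, -1)))) = Add(Rational(8, 5), Mul(Rational(-1, 5), Mul(98, Rational(-1, 112)))) = Add(Rational(8, 5), Mul(Rational(-1, 5), Rational(-7, 8))) = Add(Rational(8, 5), Rational(7, 40)) = Rational(71, 40) ≈ 1.7750)
Function('b')(P) = 0 (Function('b')(P) = Mul(Rational(1, 3), Add(P, Mul(-1, P))) = Mul(Rational(1, 3), 0) = 0)
Pow(Add(Function('b')(Function('L')(Function('d')(Mul(-2, -4), 2))), c), 2) = Pow(Add(0, Rational(71, 40)), 2) = Pow(Rational(71, 40), 2) = Rational(5041, 1600)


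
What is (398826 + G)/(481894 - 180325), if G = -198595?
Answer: 200231/301569 ≈ 0.66396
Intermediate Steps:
(398826 + G)/(481894 - 180325) = (398826 - 198595)/(481894 - 180325) = 200231/301569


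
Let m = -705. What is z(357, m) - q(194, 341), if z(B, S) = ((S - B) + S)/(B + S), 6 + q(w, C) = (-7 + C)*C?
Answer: -13210419/116 ≈ -1.1388e+5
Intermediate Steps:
q(w, C) = -6 + C*(-7 + C) (q(w, C) = -6 + (-7 + C)*C = -6 + C*(-7 + C))
z(B, S) = (-B + 2*S)/(B + S)
z(357, m) - q(194, 341) = (-1*357 + 2*(-705))/(357 - 705) - (-6 + 341**2 - 7*341) = (-357 - 1410)/(-348) - (-6 + 116281 - 2387) = -1/348*(-1767) - 1*113888 = 589/116 - 113888 = -13210419/116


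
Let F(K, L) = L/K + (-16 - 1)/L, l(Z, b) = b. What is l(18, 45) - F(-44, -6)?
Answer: 1387/33 ≈ 42.030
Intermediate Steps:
F(K, L) = -17/L + L/K (F(K, L) = L/K - 17/L = -17/L + L/K)
l(18, 45) - F(-44, -6) = 45 - (-17/(-6) - 6/(-44)) = 45 - (-17*(-⅙) - 6*(-1/44)) = 45 - (17/6 + 3/22) = 45 - 1*98/33 = 45 - 98/33 = 1387/33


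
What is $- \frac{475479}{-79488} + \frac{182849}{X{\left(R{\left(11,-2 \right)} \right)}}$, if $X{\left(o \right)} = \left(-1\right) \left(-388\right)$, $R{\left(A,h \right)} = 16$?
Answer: $\frac{17776313}{37248} \approx 477.24$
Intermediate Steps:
$X{\left(o \right)} = 388$
$- \frac{475479}{-79488} + \frac{182849}{X{\left(R{\left(11,-2 \right)} \right)}} = - \frac{475479}{-79488} + \frac{182849}{388} = \left(-475479\right) \left(- \frac{1}{79488}\right) + 182849 \cdot \frac{1}{388} = \frac{2297}{384} + \frac{182849}{388} = \frac{17776313}{37248}$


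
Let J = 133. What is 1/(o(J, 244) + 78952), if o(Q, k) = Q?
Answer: 1/79085 ≈ 1.2645e-5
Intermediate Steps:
1/(o(J, 244) + 78952) = 1/(133 + 78952) = 1/79085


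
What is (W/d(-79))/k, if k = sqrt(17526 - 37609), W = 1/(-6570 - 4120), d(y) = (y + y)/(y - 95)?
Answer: 87*I*sqrt(20083)/16960294330 ≈ 7.2694e-7*I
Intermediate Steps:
d(y) = 2*y/(-95 + y) (d(y) = (2*y)/(-95 + y) = 2*y/(-95 + y))
W = -1/10690 (W = 1/(-10690) = -1/10690 ≈ -9.3545e-5)
k = I*sqrt(20083) (k = sqrt(-20083) = I*sqrt(20083) ≈ 141.71*I)
(W/d(-79))/k = (-1/(10690*(2*(-79)/(-95 - 79))))/((I*sqrt(20083))) = (-1/(10690*(2*(-79)/(-174))))*(-I*sqrt(20083)/20083) = (-1/(10690*(2*(-79)*(-1/174))))*(-I*sqrt(20083)/20083) = (-1/(10690*79/87))*(-I*sqrt(20083)/20083) = (-1/10690*87/79)*(-I*sqrt(20083)/20083) = -(-87)*I*sqrt(20083)/16960294330 = 87*I*sqrt(20083)/16960294330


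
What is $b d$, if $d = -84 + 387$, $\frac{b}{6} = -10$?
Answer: $-18180$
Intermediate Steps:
$b = -60$ ($b = 6 \left(-10\right) = -60$)
$d = 303$
$b d = \left(-60\right) 303 = -18180$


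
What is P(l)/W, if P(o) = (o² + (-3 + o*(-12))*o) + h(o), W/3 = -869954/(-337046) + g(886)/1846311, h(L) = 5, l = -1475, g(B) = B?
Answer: -496328377278125439/160650426245 ≈ -3.0895e+6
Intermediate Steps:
W = 803252131225/103715289551 (W = 3*(-869954/(-337046) + 886/1846311) = 3*(-869954*(-1/337046) + 886*(1/1846311)) = 3*(434977/168523 + 886/1846311) = 3*(803252131225/311145868653) = 803252131225/103715289551 ≈ 7.7448)
P(o) = 5 + o² + o*(-3 - 12*o) (P(o) = (o² + (-3 + o*(-12))*o) + 5 = (o² + (-3 - 12*o)*o) + 5 = (o² + o*(-3 - 12*o)) + 5 = 5 + o² + o*(-3 - 12*o))
P(l)/W = (5 - 11*(-1475)² - 3*(-1475))/(803252131225/103715289551) = (5 - 11*2175625 + 4425)*(103715289551/803252131225) = (5 - 23931875 + 4425)*(103715289551/803252131225) = -23927445*103715289551/803252131225 = -496328377278125439/160650426245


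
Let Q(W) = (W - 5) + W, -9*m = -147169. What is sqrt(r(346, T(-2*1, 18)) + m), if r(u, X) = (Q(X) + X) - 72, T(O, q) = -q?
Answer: sqrt(145990)/3 ≈ 127.36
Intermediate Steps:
m = 147169/9 (m = -1/9*(-147169) = 147169/9 ≈ 16352.)
Q(W) = -5 + 2*W (Q(W) = (-5 + W) + W = -5 + 2*W)
r(u, X) = -77 + 3*X (r(u, X) = ((-5 + 2*X) + X) - 72 = (-5 + 3*X) - 72 = -77 + 3*X)
sqrt(r(346, T(-2*1, 18)) + m) = sqrt((-77 + 3*(-1*18)) + 147169/9) = sqrt((-77 + 3*(-18)) + 147169/9) = sqrt((-77 - 54) + 147169/9) = sqrt(-131 + 147169/9) = sqrt(145990/9) = sqrt(145990)/3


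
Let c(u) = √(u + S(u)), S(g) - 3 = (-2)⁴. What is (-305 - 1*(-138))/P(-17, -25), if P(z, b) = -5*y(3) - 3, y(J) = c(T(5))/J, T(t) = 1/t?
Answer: -1503/133 + 668*√30/133 ≈ 16.209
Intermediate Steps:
S(g) = 19 (S(g) = 3 + (-2)⁴ = 3 + 16 = 19)
c(u) = √(19 + u) (c(u) = √(u + 19) = √(19 + u))
y(J) = 4*√30/(5*J) (y(J) = √(19 + 1/5)/J = √(19 + ⅕)/J = √(96/5)/J = (4*√30/5)/J = 4*√30/(5*J))
P(z, b) = -3 - 4*√30/3 (P(z, b) = -4*√30/3 - 3 = -3 - 4*√30/3)
(-305 - 1*(-138))/P(-17, -25) = (-305 - 1*(-138))/(-3 - 4*√30/3) = (-305 + 138)/(-3 - 4*√30/3) = -167/(-3 - 4*√30/3)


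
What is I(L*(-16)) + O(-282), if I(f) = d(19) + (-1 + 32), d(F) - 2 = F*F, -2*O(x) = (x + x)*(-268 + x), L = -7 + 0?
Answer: -154706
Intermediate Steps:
L = -7
O(x) = -x*(-268 + x) (O(x) = -(x + x)*(-268 + x)/2 = -2*x*(-268 + x)/2 = -x*(-268 + x))
d(F) = 2 + F**2 (d(F) = 2 + F*F = 2 + F**2)
I(f) = 394 (I(f) = (2 + 19**2) + (-1 + 32) = (2 + 361) + 31 = 363 + 31 = 394)
I(L*(-16)) + O(-282) = 394 - 282*(268 - 1*(-282)) = 394 - 282*(268 + 282) = 394 - 282*550 = 394 - 155100 = -154706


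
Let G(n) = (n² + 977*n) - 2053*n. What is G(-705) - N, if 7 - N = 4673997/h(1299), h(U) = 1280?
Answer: 1611839437/1280 ≈ 1.2593e+6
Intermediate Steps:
G(n) = n² - 1076*n
N = -4665037/1280 (N = 7 - 4673997/1280 = -4665037/1280 ≈ -3644.6)
G(-705) - N = -705*(-1076 - 705) - 1*(-4665037/1280) = -705*(-1781) + 4665037/1280 = 1255605 + 4665037/1280 = 1611839437/1280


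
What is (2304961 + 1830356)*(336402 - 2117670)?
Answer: -7366107841956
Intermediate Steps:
(2304961 + 1830356)*(336402 - 2117670) = 4135317*(-1781268) = -7366107841956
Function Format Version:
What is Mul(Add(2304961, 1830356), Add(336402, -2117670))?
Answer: -7366107841956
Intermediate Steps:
Mul(Add(2304961, 1830356), Add(336402, -2117670)) = Mul(4135317, -1781268) = -7366107841956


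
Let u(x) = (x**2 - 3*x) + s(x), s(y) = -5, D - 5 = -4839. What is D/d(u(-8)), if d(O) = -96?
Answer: 2417/48 ≈ 50.354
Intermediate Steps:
D = -4834 (D = 5 - 4839 = -4834)
u(x) = -5 + x**2 - 3*x (u(x) = (x**2 - 3*x) - 5 = -5 + x**2 - 3*x)
D/d(u(-8)) = -4834/(-96) = -4834*(-1/96) = 2417/48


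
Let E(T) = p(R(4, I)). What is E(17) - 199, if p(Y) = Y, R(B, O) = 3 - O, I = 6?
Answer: -202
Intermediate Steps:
E(T) = -3 (E(T) = 3 - 1*6 = 3 - 6 = -3)
E(17) - 199 = -3 - 199 = -202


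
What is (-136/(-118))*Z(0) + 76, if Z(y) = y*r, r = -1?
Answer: 76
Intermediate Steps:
Z(y) = -y (Z(y) = y*(-1) = -y)
(-136/(-118))*Z(0) + 76 = (-136/(-118))*(-1*0) + 76 = -136*(-1/118)*0 + 76 = (68/59)*0 + 76 = 0 + 76 = 76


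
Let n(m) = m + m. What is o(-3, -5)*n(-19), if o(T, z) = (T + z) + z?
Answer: 494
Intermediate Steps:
n(m) = 2*m
o(T, z) = T + 2*z
o(-3, -5)*n(-19) = (-3 + 2*(-5))*(2*(-19)) = (-3 - 10)*(-38) = -13*(-38) = 494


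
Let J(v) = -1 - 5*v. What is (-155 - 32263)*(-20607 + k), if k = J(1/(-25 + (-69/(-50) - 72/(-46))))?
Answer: 16944076658772/25363 ≈ 6.6806e+8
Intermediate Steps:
k = -19613/25363 (k = -1 - 5/(-25 + (-69/(-50) - 72/(-46))) = -1 - 5/(-25 + (-69*(-1/50) - 72*(-1/46))) = -1 - 5/(-25 + (69/50 + 36/23)) = -1 - 5/(-25 + 3387/1150) = -1 - 5/(-25363/1150) = -1 - 5*(-1150/25363) = -1 + 5750/25363 = -19613/25363 ≈ -0.77329)
(-155 - 32263)*(-20607 + k) = (-155 - 32263)*(-20607 - 19613/25363) = -32418*(-522674954/25363) = 16944076658772/25363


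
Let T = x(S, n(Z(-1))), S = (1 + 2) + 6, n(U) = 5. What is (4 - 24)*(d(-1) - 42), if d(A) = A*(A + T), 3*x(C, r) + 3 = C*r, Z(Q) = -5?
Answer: 1100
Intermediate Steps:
S = 9 (S = 3 + 6 = 9)
x(C, r) = -1 + C*r/3 (x(C, r) = -1 + (C*r)/3 = -1 + C*r/3)
T = 14 (T = -1 + (⅓)*9*5 = -1 + 15 = 14)
d(A) = A*(14 + A) (d(A) = A*(A + 14) = A*(14 + A))
(4 - 24)*(d(-1) - 42) = (4 - 24)*(-(14 - 1) - 42) = -20*(-1*13 - 42) = -20*(-13 - 42) = -20*(-55) = 1100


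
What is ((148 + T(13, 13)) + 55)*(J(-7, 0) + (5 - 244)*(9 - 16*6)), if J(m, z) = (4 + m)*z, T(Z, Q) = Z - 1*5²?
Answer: 3971463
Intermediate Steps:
T(Z, Q) = -25 + Z (T(Z, Q) = Z - 1*25 = Z - 25 = -25 + Z)
J(m, z) = z*(4 + m)
((148 + T(13, 13)) + 55)*(J(-7, 0) + (5 - 244)*(9 - 16*6)) = ((148 + (-25 + 13)) + 55)*(0*(4 - 7) + (5 - 244)*(9 - 16*6)) = ((148 - 12) + 55)*(0*(-3) - 239*(9 - 96)) = (136 + 55)*(0 - 239*(-87)) = 191*(0 + 20793) = 191*20793 = 3971463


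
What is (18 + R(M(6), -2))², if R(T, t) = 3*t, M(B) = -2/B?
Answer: 144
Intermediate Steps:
(18 + R(M(6), -2))² = (18 + 3*(-2))² = (18 - 6)² = 12² = 144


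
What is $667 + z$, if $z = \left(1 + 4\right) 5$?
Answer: $692$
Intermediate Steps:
$z = 25$ ($z = 5 \cdot 5 = 25$)
$667 + z = 667 + 25 = 692$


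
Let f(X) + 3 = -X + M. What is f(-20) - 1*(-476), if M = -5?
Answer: 488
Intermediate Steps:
f(X) = -8 - X (f(X) = -3 + (-X - 5) = -3 + (-5 - X) = -8 - X)
f(-20) - 1*(-476) = (-8 - 1*(-20)) - 1*(-476) = (-8 + 20) + 476 = 12 + 476 = 488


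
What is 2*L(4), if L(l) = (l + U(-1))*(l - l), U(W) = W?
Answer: 0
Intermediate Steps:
L(l) = 0 (L(l) = (l - 1)*(l - l) = (-1 + l)*0 = 0)
2*L(4) = 2*0 = 0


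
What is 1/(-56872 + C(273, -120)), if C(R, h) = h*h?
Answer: -1/42472 ≈ -2.3545e-5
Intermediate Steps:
C(R, h) = h²
1/(-56872 + C(273, -120)) = 1/(-56872 + (-120)²) = 1/(-56872 + 14400) = 1/(-42472) = -1/42472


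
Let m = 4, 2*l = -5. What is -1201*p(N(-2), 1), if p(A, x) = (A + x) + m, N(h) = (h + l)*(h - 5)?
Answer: -87673/2 ≈ -43837.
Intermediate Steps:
l = -5/2 (l = (½)*(-5) = -5/2 ≈ -2.5000)
N(h) = (-5 + h)*(-5/2 + h) (N(h) = (h - 5/2)*(h - 5) = (-5/2 + h)*(-5 + h) = (-5 + h)*(-5/2 + h))
p(A, x) = 4 + A + x (p(A, x) = (A + x) + 4 = 4 + A + x)
-1201*p(N(-2), 1) = -1201*(4 + (25/2 + (-2)² - 15/2*(-2)) + 1) = -1201*(4 + (25/2 + 4 + 15) + 1) = -1201*(4 + 63/2 + 1) = -1201*73/2 = -87673/2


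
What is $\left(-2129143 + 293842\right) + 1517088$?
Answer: $-318213$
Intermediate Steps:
$\left(-2129143 + 293842\right) + 1517088 = -1835301 + 1517088 = -318213$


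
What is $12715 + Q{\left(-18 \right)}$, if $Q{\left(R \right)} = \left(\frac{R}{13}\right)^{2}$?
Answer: $\frac{2149159}{169} \approx 12717.0$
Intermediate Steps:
$Q{\left(R \right)} = \frac{R^{2}}{169}$ ($Q{\left(R \right)} = \left(R \frac{1}{13}\right)^{2} = \left(\frac{R}{13}\right)^{2} = \frac{R^{2}}{169}$)
$12715 + Q{\left(-18 \right)} = 12715 + \frac{\left(-18\right)^{2}}{169} = 12715 + \frac{1}{169} \cdot 324 = 12715 + \frac{324}{169} = \frac{2149159}{169}$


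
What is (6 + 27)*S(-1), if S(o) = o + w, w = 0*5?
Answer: -33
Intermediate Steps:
w = 0
S(o) = o (S(o) = o + 0 = o)
(6 + 27)*S(-1) = (6 + 27)*(-1) = 33*(-1) = -33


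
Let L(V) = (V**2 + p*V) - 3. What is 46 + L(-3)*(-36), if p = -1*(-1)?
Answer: -62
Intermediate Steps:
p = 1
L(V) = -3 + V + V**2 (L(V) = (V**2 + 1*V) - 3 = (V**2 + V) - 3 = (V + V**2) - 3 = -3 + V + V**2)
46 + L(-3)*(-36) = 46 + (-3 - 3 + (-3)**2)*(-36) = 46 + (-3 - 3 + 9)*(-36) = 46 + 3*(-36) = 46 - 108 = -62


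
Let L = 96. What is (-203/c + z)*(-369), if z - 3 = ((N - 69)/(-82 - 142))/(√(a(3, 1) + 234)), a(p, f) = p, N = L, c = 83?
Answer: -16974/83 + 3321*√237/17696 ≈ -201.62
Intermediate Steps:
N = 96
z = 3 - 9*√237/17696 (z = 3 + ((96 - 69)/(-82 - 142))/(√(3 + 234)) = 3 + (27/(-224))/(√237) = 3 + (27*(-1/224))*(√237/237) = 3 - 9*√237/17696 ≈ 2.9922)
(-203/c + z)*(-369) = (-203/83 + (3 - 9*√237/17696))*(-369) = (46/83 - 9*√237/17696)*(-369) = -16974/83 + 3321*√237/17696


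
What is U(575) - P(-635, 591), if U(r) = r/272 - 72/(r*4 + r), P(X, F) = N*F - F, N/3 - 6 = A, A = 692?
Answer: -967303432459/782000 ≈ -1.2370e+6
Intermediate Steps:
N = 2094 (N = 18 + 3*692 = 18 + 2076 = 2094)
P(X, F) = 2093*F (P(X, F) = 2094*F - F = 2093*F)
U(r) = -72/(5*r) + r/272 (U(r) = r*(1/272) - 72/(4*r + r) = r/272 - 72*1/(5*r) = r/272 - 72/(5*r) = -72/(5*r) + r/272)
U(575) - P(-635, 591) = (-72/5/575 + (1/272)*575) - 2093*591 = (-72/5*1/575 + 575/272) - 1*1236963 = (-72/2875 + 575/272) - 1236963 = 1633541/782000 - 1236963 = -967303432459/782000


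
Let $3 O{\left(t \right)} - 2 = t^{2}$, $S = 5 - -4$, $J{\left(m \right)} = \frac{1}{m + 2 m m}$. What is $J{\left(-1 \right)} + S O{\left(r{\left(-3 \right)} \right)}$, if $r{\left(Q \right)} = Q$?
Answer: $34$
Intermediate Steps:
$J{\left(m \right)} = \frac{1}{m + 2 m^{2}}$
$S = 9$ ($S = 5 + 4 = 9$)
$O{\left(t \right)} = \frac{2}{3} + \frac{t^{2}}{3}$
$J{\left(-1 \right)} + S O{\left(r{\left(-3 \right)} \right)} = \frac{1}{\left(-1\right) \left(1 + 2 \left(-1\right)\right)} + 9 \left(\frac{2}{3} + \frac{\left(-3\right)^{2}}{3}\right) = - \frac{1}{1 - 2} + 9 \left(\frac{2}{3} + \frac{1}{3} \cdot 9\right) = - \frac{1}{-1} + 9 \left(\frac{2}{3} + 3\right) = \left(-1\right) \left(-1\right) + 9 \cdot \frac{11}{3} = 1 + 33 = 34$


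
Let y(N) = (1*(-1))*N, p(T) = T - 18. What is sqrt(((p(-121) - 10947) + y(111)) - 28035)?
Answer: 8*I*sqrt(613) ≈ 198.07*I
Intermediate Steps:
p(T) = -18 + T
y(N) = -N
sqrt(((p(-121) - 10947) + y(111)) - 28035) = sqrt((((-18 - 121) - 10947) - 1*111) - 28035) = sqrt(((-139 - 10947) - 111) - 28035) = sqrt((-11086 - 111) - 28035) = sqrt(-11197 - 28035) = sqrt(-39232) = 8*I*sqrt(613)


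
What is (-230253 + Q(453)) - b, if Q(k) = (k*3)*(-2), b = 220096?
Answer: -453067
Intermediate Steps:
Q(k) = -6*k (Q(k) = (3*k)*(-2) = -6*k)
(-230253 + Q(453)) - b = (-230253 - 6*453) - 1*220096 = (-230253 - 2718) - 220096 = -232971 - 220096 = -453067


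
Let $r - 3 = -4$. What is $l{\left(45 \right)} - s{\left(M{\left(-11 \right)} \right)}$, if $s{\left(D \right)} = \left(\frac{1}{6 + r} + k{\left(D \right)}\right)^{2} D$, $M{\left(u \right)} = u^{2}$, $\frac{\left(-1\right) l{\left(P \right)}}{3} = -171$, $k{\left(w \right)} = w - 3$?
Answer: $- \frac{42250176}{25} \approx -1.69 \cdot 10^{6}$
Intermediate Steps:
$r = -1$ ($r = 3 - 4 = -1$)
$k{\left(w \right)} = -3 + w$
$l{\left(P \right)} = 513$ ($l{\left(P \right)} = \left(-3\right) \left(-171\right) = 513$)
$s{\left(D \right)} = D \left(- \frac{14}{5} + D\right)^{2}$ ($s{\left(D \right)} = \left(\frac{1}{6 - 1} + \left(-3 + D\right)\right)^{2} D = \left(\frac{1}{5} + \left(-3 + D\right)\right)^{2} D = \left(- \frac{14}{5} + D\right)^{2} D = D \left(- \frac{14}{5} + D\right)^{2}$)
$l{\left(45 \right)} - s{\left(M{\left(-11 \right)} \right)} = 513 - \frac{\left(-11\right)^{2} \left(-14 + 5 \left(-11\right)^{2}\right)^{2}}{25} = 513 - \frac{1}{25} \cdot 121 \left(-14 + 5 \cdot 121\right)^{2} = 513 - \frac{1}{25} \cdot 121 \left(-14 + 605\right)^{2} = 513 - \frac{1}{25} \cdot 121 \cdot 591^{2} = 513 - \frac{1}{25} \cdot 121 \cdot 349281 = 513 - \frac{42263001}{25} = - \frac{42250176}{25}$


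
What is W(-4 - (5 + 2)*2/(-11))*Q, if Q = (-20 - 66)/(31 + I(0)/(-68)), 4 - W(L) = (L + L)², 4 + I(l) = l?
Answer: 569449/7986 ≈ 71.306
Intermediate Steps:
I(l) = -4 + l
W(L) = 4 - 4*L² (W(L) = 4 - (L + L)² = 4 - (2*L)² = 4 - 4*L²)
Q = -731/264 (Q = (-20 - 66)/(31 + (-4 + 0)/(-68)) = -86/(31 - 4*(-1/68)) = -86/(31 + 1/17) = -86/528/17 = -86*17/528 = -731/264 ≈ -2.7689)
W(-4 - (5 + 2)*2/(-11))*Q = (4 - 4*(-4 - (5 + 2)*2/(-11))²)*(-731/264) = (4 - 4*(-4 - 7*2*(-1)/11)²)*(-731/264) = (4 - 4*(-4 - 14*(-1)/11)²)*(-731/264) = (4 - 4*(-4 - 1*(-14/11))²)*(-731/264) = (4 - 4*(-4 + 14/11)²)*(-731/264) = (4 - 4*(-30/11)²)*(-731/264) = (4 - 4*900/121)*(-731/264) = (4 - 3600/121)*(-731/264) = -3116/121*(-731/264) = 569449/7986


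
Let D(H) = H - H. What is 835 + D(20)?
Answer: 835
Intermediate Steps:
D(H) = 0
835 + D(20) = 835 + 0 = 835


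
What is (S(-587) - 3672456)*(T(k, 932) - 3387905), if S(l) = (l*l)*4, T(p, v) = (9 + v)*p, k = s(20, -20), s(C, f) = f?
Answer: 7815640360500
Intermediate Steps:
k = -20
T(p, v) = p*(9 + v)
S(l) = 4*l**2 (S(l) = l**2*4 = 4*l**2)
(S(-587) - 3672456)*(T(k, 932) - 3387905) = (4*(-587)**2 - 3672456)*(-20*(9 + 932) - 3387905) = (4*344569 - 3672456)*(-20*941 - 3387905) = (1378276 - 3672456)*(-18820 - 3387905) = -2294180*(-3406725) = 7815640360500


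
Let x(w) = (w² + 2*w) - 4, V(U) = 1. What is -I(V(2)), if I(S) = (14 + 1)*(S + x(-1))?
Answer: 60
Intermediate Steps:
x(w) = -4 + w² + 2*w
I(S) = -75 + 15*S (I(S) = (14 + 1)*(S + (-4 + (-1)² + 2*(-1))) = 15*(S + (-4 + 1 - 2)) = 15*(S - 5) = 15*(-5 + S) = -75 + 15*S)
-I(V(2)) = -(-75 + 15*1) = -(-75 + 15) = -1*(-60) = 60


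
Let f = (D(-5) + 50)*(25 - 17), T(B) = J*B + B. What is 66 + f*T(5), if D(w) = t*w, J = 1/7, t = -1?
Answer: 18062/7 ≈ 2580.3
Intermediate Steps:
J = ⅐ ≈ 0.14286
T(B) = 8*B/7 (T(B) = B/7 + B = 8*B/7)
D(w) = -w
f = 440 (f = (-1*(-5) + 50)*(25 - 17) = (5 + 50)*8 = 55*8 = 440)
66 + f*T(5) = 66 + 440*((8/7)*5) = 66 + 440*(40/7) = 66 + 17600/7 = 18062/7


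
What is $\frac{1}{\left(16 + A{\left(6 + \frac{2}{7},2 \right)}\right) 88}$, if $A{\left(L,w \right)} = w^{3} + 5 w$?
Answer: $\frac{1}{2992} \approx 0.00033422$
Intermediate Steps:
$\frac{1}{\left(16 + A{\left(6 + \frac{2}{7},2 \right)}\right) 88} = \frac{1}{\left(16 + 2 \left(5 + 2^{2}\right)\right) 88} = \frac{1}{\left(16 + 2 \left(5 + 4\right)\right) 88} = \frac{1}{\left(16 + 2 \cdot 9\right) 88} = \frac{1}{\left(16 + 18\right) 88} = \frac{1}{34 \cdot 88} = \frac{1}{2992}$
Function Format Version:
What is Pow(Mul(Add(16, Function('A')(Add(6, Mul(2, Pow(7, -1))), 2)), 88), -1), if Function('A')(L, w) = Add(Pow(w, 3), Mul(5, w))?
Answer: Rational(1, 2992) ≈ 0.00033422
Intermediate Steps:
Pow(Mul(Add(16, Function('A')(Add(6, Mul(2, Pow(7, -1))), 2)), 88), -1) = Pow(Mul(Add(16, Mul(2, Add(5, Pow(2, 2)))), 88), -1) = Pow(Mul(Add(16, Mul(2, Add(5, 4))), 88), -1) = Pow(Mul(Add(16, Mul(2, 9)), 88), -1) = Pow(Mul(Add(16, 18), 88), -1) = Pow(Mul(34, 88), -1) = Pow(2992, -1) = Rational(1, 2992)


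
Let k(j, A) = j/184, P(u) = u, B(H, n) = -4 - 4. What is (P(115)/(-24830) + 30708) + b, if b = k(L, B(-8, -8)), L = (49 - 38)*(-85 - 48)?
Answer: 14025990631/456872 ≈ 30700.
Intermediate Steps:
B(H, n) = -8
L = -1463 (L = 11*(-133) = -1463)
k(j, A) = j/184 (k(j, A) = j*(1/184) = j/184)
b = -1463/184 (b = (1/184)*(-1463) = -1463/184 ≈ -7.9511)
(P(115)/(-24830) + 30708) + b = (115/(-24830) + 30708) - 1463/184 = (115*(-1/24830) + 30708) - 1463/184 = (-23/4966 + 30708) - 1463/184 = 152495905/4966 - 1463/184 = 14025990631/456872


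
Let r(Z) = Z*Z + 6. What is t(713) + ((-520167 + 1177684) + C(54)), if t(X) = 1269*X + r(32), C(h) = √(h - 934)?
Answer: 1563344 + 4*I*√55 ≈ 1.5633e+6 + 29.665*I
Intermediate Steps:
C(h) = √(-934 + h)
r(Z) = 6 + Z² (r(Z) = Z² + 6 = 6 + Z²)
t(X) = 1030 + 1269*X (t(X) = 1269*X + (6 + 32²) = 1269*X + (6 + 1024) = 1269*X + 1030 = 1030 + 1269*X)
t(713) + ((-520167 + 1177684) + C(54)) = (1030 + 1269*713) + ((-520167 + 1177684) + √(-934 + 54)) = (1030 + 904797) + (657517 + √(-880)) = 905827 + (657517 + 4*I*√55) = 1563344 + 4*I*√55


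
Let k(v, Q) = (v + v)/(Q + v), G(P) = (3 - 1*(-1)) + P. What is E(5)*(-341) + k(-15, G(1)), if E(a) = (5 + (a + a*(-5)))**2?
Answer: -76722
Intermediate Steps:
G(P) = 4 + P (G(P) = (3 + 1) + P = 4 + P)
k(v, Q) = 2*v/(Q + v) (k(v, Q) = (2*v)/(Q + v) = 2*v/(Q + v))
E(a) = (5 - 4*a)**2 (E(a) = (5 + (a - 5*a))**2 = (5 - 4*a)**2)
E(5)*(-341) + k(-15, G(1)) = (-5 + 4*5)**2*(-341) + 2*(-15)/((4 + 1) - 15) = (-5 + 20)**2*(-341) + 2*(-15)/(5 - 15) = 15**2*(-341) + 2*(-15)/(-10) = 225*(-341) + 2*(-15)*(-1/10) = -76725 + 3 = -76722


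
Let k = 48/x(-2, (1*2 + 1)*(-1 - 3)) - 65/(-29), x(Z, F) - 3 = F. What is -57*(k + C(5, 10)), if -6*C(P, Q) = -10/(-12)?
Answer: 64087/348 ≈ 184.16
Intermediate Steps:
C(P, Q) = -5/36 (C(P, Q) = -(-5)/(3*(-12)) = -(-5)*(-1)/(3*12) = -1/6*5/6 = -5/36)
x(Z, F) = 3 + F
k = -269/87 (k = 48/(3 + (1*2 + 1)*(-1 - 3)) - 65/(-29) = 48/(3 + (2 + 1)*(-4)) - 65*(-1/29) = 48/(3 + 3*(-4)) + 65/29 = 48/(3 - 12) + 65/29 = 48/(-9) + 65/29 = 48*(-1/9) + 65/29 = -16/3 + 65/29 = -269/87 ≈ -3.0920)
-57*(k + C(5, 10)) = -57*(-269/87 - 5/36) = -57*(-3373/1044) = 64087/348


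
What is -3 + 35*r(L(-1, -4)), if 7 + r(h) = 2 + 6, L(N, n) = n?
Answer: 32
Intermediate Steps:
r(h) = 1 (r(h) = -7 + (2 + 6) = -7 + 8 = 1)
-3 + 35*r(L(-1, -4)) = -3 + 35*1 = -3 + 35 = 32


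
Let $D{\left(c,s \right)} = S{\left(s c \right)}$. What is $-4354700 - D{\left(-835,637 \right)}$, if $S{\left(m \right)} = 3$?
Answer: $-4354703$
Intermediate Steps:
$D{\left(c,s \right)} = 3$
$-4354700 - D{\left(-835,637 \right)} = -4354700 - 3 = -4354703$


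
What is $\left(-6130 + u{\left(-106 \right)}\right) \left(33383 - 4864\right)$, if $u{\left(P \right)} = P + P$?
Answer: $-180867498$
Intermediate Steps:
$u{\left(P \right)} = 2 P$
$\left(-6130 + u{\left(-106 \right)}\right) \left(33383 - 4864\right) = \left(-6130 + 2 \left(-106\right)\right) \left(33383 - 4864\right) = \left(-6130 - 212\right) 28519 = \left(-6342\right) 28519 = -180867498$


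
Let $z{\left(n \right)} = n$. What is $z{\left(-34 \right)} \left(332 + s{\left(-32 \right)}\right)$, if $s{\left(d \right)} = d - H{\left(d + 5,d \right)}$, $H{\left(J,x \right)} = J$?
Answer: $-11118$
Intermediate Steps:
$s{\left(d \right)} = -5$ ($s{\left(d \right)} = d - \left(d + 5\right) = d - \left(5 + d\right) = -5$)
$z{\left(-34 \right)} \left(332 + s{\left(-32 \right)}\right) = - 34 \left(332 - 5\right) = \left(-34\right) 327 = -11118$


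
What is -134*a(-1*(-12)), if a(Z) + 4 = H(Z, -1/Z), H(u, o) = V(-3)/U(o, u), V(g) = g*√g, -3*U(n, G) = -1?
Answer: 536 + 1206*I*√3 ≈ 536.0 + 2088.9*I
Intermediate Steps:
U(n, G) = ⅓ (U(n, G) = -⅓*(-1) = ⅓)
V(g) = g^(3/2)
H(u, o) = -9*I*√3 (H(u, o) = (-3)^(3/2)/(⅓) = -3*I*√3*3 = -9*I*√3)
a(Z) = -4 - 9*I*√3
-134*a(-1*(-12)) = -134*(-4 - 9*I*√3) = 536 + 1206*I*√3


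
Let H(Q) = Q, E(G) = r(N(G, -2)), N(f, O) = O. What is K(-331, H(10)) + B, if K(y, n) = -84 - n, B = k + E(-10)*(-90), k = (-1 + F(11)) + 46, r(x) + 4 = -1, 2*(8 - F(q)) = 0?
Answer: 409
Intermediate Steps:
F(q) = 8 (F(q) = 8 - 1/2*0 = 8 + 0 = 8)
r(x) = -5 (r(x) = -4 - 1 = -5)
E(G) = -5
k = 53 (k = (-1 + 8) + 46 = 7 + 46 = 53)
B = 503 (B = 53 - 5*(-90) = 53 + 450 = 503)
K(-331, H(10)) + B = (-84 - 1*10) + 503 = (-84 - 10) + 503 = -94 + 503 = 409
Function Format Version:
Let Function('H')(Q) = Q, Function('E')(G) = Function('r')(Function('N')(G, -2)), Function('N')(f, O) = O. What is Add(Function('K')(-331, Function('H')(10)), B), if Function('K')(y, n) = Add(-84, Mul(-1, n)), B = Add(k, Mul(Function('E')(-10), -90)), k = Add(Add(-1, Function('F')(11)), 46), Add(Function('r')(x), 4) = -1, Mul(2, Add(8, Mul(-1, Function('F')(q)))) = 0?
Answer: 409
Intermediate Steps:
Function('F')(q) = 8 (Function('F')(q) = Add(8, Mul(Rational(-1, 2), 0)) = Add(8, 0) = 8)
Function('r')(x) = -5 (Function('r')(x) = Add(-4, -1) = -5)
Function('E')(G) = -5
k = 53 (k = Add(Add(-1, 8), 46) = Add(7, 46) = 53)
B = 503 (B = Add(53, Mul(-5, -90)) = Add(53, 450) = 503)
Add(Function('K')(-331, Function('H')(10)), B) = Add(Add(-84, Mul(-1, 10)), 503) = Add(Add(-84, -10), 503) = Add(-94, 503) = 409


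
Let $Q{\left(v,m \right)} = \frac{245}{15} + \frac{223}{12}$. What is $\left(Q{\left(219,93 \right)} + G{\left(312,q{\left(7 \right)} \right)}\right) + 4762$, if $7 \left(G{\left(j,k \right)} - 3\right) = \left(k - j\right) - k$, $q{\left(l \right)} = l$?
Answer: $\frac{399449}{84} \approx 4755.3$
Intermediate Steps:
$Q{\left(v,m \right)} = \frac{419}{12}$ ($Q{\left(v,m \right)} = 245 \cdot \frac{1}{15} + 223 \cdot \frac{1}{12} = \frac{49}{3} + \frac{223}{12} = \frac{419}{12}$)
$G{\left(j,k \right)} = 3 - \frac{j}{7}$ ($G{\left(j,k \right)} = 3 + \frac{\left(k - j\right) - k}{7} = 3 + \frac{\left(-1\right) j}{7} = 3 - \frac{j}{7}$)
$\left(Q{\left(219,93 \right)} + G{\left(312,q{\left(7 \right)} \right)}\right) + 4762 = \left(\frac{419}{12} + \left(3 - \frac{312}{7}\right)\right) + 4762 = \left(\frac{419}{12} - \frac{291}{7}\right) + 4762 = - \frac{559}{84} + 4762 = \frac{399449}{84}$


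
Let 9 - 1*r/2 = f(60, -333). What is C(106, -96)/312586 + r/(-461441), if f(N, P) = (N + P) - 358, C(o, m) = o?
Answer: -175598667/72119998213 ≈ -0.0024348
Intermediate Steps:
f(N, P) = -358 + N + P
r = 1280 (r = 18 - 2*(-358 + 60 - 333) = 18 - 2*(-631) = 18 + 1262 = 1280)
C(106, -96)/312586 + r/(-461441) = 106/312586 + 1280/(-461441) = 106*(1/312586) + 1280*(-1/461441) = 53/156293 - 1280/461441 = -175598667/72119998213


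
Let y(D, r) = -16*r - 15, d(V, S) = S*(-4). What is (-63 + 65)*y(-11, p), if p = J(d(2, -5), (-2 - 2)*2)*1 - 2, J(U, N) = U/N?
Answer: 114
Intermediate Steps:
d(V, S) = -4*S
p = -9/2 (p = ((-4*(-5))/(((-2 - 2)*2)))*1 - 2 = (20/((-4*2)))*1 - 2 = (20/(-8))*1 - 2 = (20*(-⅛))*1 - 2 = -5/2*1 - 2 = -5/2 - 2 = -9/2 ≈ -4.5000)
y(D, r) = -15 - 16*r
(-63 + 65)*y(-11, p) = (-63 + 65)*(-15 - 16*(-9/2)) = 2*(-15 + 72) = 2*57 = 114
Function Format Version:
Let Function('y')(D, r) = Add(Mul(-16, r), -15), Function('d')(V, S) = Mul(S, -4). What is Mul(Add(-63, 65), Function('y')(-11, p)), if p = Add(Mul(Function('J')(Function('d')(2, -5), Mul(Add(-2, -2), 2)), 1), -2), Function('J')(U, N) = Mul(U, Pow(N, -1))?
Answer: 114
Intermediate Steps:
Function('d')(V, S) = Mul(-4, S)
p = Rational(-9, 2) (p = Add(Mul(Mul(Mul(-4, -5), Pow(Mul(Add(-2, -2), 2), -1)), 1), -2) = Add(Mul(Mul(20, Pow(Mul(-4, 2), -1)), 1), -2) = Add(Mul(Mul(20, Pow(-8, -1)), 1), -2) = Add(Mul(Mul(20, Rational(-1, 8)), 1), -2) = Add(Mul(Rational(-5, 2), 1), -2) = Add(Rational(-5, 2), -2) = Rational(-9, 2) ≈ -4.5000)
Function('y')(D, r) = Add(-15, Mul(-16, r))
Mul(Add(-63, 65), Function('y')(-11, p)) = Mul(Add(-63, 65), Add(-15, Mul(-16, Rational(-9, 2)))) = Mul(2, Add(-15, 72)) = Mul(2, 57) = 114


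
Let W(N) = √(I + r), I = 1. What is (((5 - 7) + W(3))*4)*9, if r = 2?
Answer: -72 + 36*√3 ≈ -9.6462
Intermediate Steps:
W(N) = √3 (W(N) = √(1 + 2) = √3)
(((5 - 7) + W(3))*4)*9 = (((5 - 7) + √3)*4)*9 = ((-2 + √3)*4)*9 = (-8 + 4*√3)*9 = -72 + 36*√3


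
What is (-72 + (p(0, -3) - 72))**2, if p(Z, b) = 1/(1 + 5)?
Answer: 744769/36 ≈ 20688.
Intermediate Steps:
p(Z, b) = 1/6
(-72 + (p(0, -3) - 72))**2 = (-72 + (1/6 - 72))**2 = (-72 - 431/6)**2 = (-863/6)**2 = 744769/36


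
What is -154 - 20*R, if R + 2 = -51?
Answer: 906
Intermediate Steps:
R = -53 (R = -2 - 51 = -53)
-154 - 20*R = -154 - 20*(-53) = -154 + 1060 = 906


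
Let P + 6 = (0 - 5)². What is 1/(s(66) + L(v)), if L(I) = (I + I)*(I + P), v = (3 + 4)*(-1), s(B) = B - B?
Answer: -1/168 ≈ -0.0059524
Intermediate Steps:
P = 19 (P = -6 + (0 - 5)² = -6 + (-5)² = -6 + 25 = 19)
s(B) = 0
v = -7 (v = 7*(-1) = -7)
L(I) = 2*I*(19 + I) (L(I) = (I + I)*(I + 19) = (2*I)*(19 + I) = 2*I*(19 + I))
1/(s(66) + L(v)) = 1/(0 + 2*(-7)*(19 - 7)) = 1/(0 + 2*(-7)*12) = 1/(0 - 168) = 1/(-168) = -1/168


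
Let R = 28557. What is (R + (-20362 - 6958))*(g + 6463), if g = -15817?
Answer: -11570898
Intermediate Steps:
(R + (-20362 - 6958))*(g + 6463) = (28557 + (-20362 - 6958))*(-15817 + 6463) = (28557 - 27320)*(-9354) = 1237*(-9354) = -11570898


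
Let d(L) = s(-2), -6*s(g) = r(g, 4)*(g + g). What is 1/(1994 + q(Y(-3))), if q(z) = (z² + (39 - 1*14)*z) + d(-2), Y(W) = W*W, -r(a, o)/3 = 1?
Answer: 1/2298 ≈ 0.00043516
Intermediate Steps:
r(a, o) = -3 (r(a, o) = -3*1 = -3)
Y(W) = W²
s(g) = g (s(g) = -(-1)*(g + g)/2 = -(-1)*2*g/2 = -(-1)*g = g)
d(L) = -2
q(z) = -2 + z² + 25*z (q(z) = (z² + (39 - 1*14)*z) - 2 = (z² + (39 - 14)*z) - 2 = (z² + 25*z) - 2 = -2 + z² + 25*z)
1/(1994 + q(Y(-3))) = 1/(1994 + (-2 + ((-3)²)² + 25*(-3)²)) = 1/(1994 + (-2 + 9² + 25*9)) = 1/(1994 + (-2 + 81 + 225)) = 1/(1994 + 304) = 1/2298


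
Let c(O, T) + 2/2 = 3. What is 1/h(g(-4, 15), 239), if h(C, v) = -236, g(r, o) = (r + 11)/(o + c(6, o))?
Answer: -1/236 ≈ -0.0042373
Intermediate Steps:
c(O, T) = 2 (c(O, T) = -1 + 3 = 2)
g(r, o) = (11 + r)/(2 + o) (g(r, o) = (r + 11)/(o + 2) = (11 + r)/(2 + o))
1/h(g(-4, 15), 239) = 1/(-236) = -1/236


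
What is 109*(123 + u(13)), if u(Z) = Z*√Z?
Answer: 13407 + 1417*√13 ≈ 18516.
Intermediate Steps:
u(Z) = Z^(3/2)
109*(123 + u(13)) = 109*(123 + 13^(3/2)) = 109*(123 + 13*√13) = 13407 + 1417*√13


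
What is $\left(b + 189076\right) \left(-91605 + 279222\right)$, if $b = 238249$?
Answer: $80173434525$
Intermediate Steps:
$\left(b + 189076\right) \left(-91605 + 279222\right) = \left(238249 + 189076\right) \left(-91605 + 279222\right) = 427325 \cdot 187617 = 80173434525$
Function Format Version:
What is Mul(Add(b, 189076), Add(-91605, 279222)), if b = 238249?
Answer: 80173434525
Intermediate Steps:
Mul(Add(b, 189076), Add(-91605, 279222)) = Mul(Add(238249, 189076), Add(-91605, 279222)) = Mul(427325, 187617) = 80173434525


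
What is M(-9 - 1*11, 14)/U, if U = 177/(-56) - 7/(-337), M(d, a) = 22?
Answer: -37744/5387 ≈ -7.0065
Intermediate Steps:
U = -59257/18872 (U = 177*(-1/56) - 7*(-1/337) = -177/56 + 7/337 = -59257/18872 ≈ -3.1399)
M(-9 - 1*11, 14)/U = 22/(-59257/18872) = 22*(-18872/59257) = -37744/5387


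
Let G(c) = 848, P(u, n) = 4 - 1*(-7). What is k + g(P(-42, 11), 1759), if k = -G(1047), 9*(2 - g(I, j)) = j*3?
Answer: -4297/3 ≈ -1432.3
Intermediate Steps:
P(u, n) = 11 (P(u, n) = 4 + 7 = 11)
g(I, j) = 2 - j/3 (g(I, j) = 2 - j*3/9 = 2 - j/3)
k = -848 (k = -1*848 = -848)
k + g(P(-42, 11), 1759) = -848 + (2 - ⅓*1759) = -848 + (2 - 1759/3) = -848 - 1753/3 = -4297/3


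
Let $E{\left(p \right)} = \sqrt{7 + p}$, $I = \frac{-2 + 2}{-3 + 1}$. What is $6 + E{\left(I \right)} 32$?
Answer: $6 + 32 \sqrt{7} \approx 90.664$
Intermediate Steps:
$I = 0$ ($I = \frac{0}{-2} = 0 \left(- \frac{1}{2}\right) = 0$)
$6 + E{\left(I \right)} 32 = 6 + \sqrt{7 + 0} \cdot 32 = 6 + \sqrt{7} \cdot 32 = 6 + 32 \sqrt{7}$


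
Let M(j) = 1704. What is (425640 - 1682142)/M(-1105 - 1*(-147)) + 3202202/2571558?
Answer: -268809268159/365161236 ≈ -736.14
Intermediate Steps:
(425640 - 1682142)/M(-1105 - 1*(-147)) + 3202202/2571558 = (425640 - 1682142)/1704 + 3202202/2571558 = -1256502*1/1704 + 3202202*(1/2571558) = -209417/284 + 1601101/1285779 = -268809268159/365161236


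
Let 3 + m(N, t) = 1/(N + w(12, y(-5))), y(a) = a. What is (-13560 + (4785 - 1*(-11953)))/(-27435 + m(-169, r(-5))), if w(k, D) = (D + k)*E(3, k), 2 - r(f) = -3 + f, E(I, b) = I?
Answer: -470344/4060825 ≈ -0.11582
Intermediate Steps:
r(f) = 5 - f (r(f) = 2 - (-3 + f) = 2 + (3 - f) = 5 - f)
w(k, D) = 3*D + 3*k (w(k, D) = (D + k)*3 = 3*D + 3*k)
m(N, t) = -3 + 1/(21 + N) (m(N, t) = -3 + 1/(N + (3*(-5) + 3*12)) = -3 + 1/(N + (-15 + 36)) = -3 + 1/(N + 21) = -3 + 1/(21 + N))
(-13560 + (4785 - 1*(-11953)))/(-27435 + m(-169, r(-5))) = (-13560 + (4785 - 1*(-11953)))/(-27435 + (-62 - 3*(-169))/(21 - 169)) = (-13560 + (4785 + 11953))/(-27435 + (-62 + 507)/(-148)) = (-13560 + 16738)/(-27435 - 1/148*445) = 3178/(-27435 - 445/148) = 3178/(-4060825/148) = 3178*(-148/4060825) = -470344/4060825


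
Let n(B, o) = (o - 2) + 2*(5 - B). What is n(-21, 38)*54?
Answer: 4752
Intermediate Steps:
n(B, o) = 8 + o - 2*B (n(B, o) = (-2 + o) + (10 - 2*B) = 8 + o - 2*B)
n(-21, 38)*54 = (8 + 38 - 2*(-21))*54 = (8 + 38 + 42)*54 = 88*54 = 4752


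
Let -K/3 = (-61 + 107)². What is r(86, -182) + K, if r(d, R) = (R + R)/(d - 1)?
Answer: -539944/85 ≈ -6352.3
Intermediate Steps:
r(d, R) = 2*R/(-1 + d) (r(d, R) = (2*R)/(-1 + d) = 2*R/(-1 + d))
K = -6348 (K = -3*(-61 + 107)² = -3*46² = -3*2116 = -6348)
r(86, -182) + K = 2*(-182)/(-1 + 86) - 6348 = 2*(-182)/85 - 6348 = 2*(-182)*(1/85) - 6348 = -364/85 - 6348 = -539944/85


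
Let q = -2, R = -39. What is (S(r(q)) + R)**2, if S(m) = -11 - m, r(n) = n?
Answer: 2304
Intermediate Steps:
(S(r(q)) + R)**2 = ((-11 - 1*(-2)) - 39)**2 = ((-11 + 2) - 39)**2 = (-9 - 39)**2 = (-48)**2 = 2304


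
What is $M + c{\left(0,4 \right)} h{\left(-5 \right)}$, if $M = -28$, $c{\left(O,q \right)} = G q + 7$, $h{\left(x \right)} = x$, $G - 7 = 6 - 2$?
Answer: $-283$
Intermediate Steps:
$G = 11$ ($G = 7 + \left(6 - 2\right) = 7 + 4 = 11$)
$c{\left(O,q \right)} = 7 + 11 q$ ($c{\left(O,q \right)} = 11 q + 7 = 7 + 11 q$)
$M + c{\left(0,4 \right)} h{\left(-5 \right)} = -28 + \left(7 + 11 \cdot 4\right) \left(-5\right) = -28 + \left(7 + 44\right) \left(-5\right) = -28 + 51 \left(-5\right) = -28 - 255 = -283$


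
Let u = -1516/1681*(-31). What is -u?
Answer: -46996/1681 ≈ -27.957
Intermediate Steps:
u = 46996/1681 (u = -1516*1/1681*(-31) = -1516/1681*(-31) = 46996/1681 ≈ 27.957)
-u = -1*46996/1681 = -46996/1681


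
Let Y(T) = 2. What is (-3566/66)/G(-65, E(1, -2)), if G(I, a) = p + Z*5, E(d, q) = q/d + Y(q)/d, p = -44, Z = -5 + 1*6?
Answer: 1783/1287 ≈ 1.3854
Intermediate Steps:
Z = 1 (Z = -5 + 6 = 1)
E(d, q) = 2/d + q/d (E(d, q) = q/d + 2/d = 2/d + q/d)
G(I, a) = -39 (G(I, a) = -44 + 1*5 = -44 + 5 = -39)
(-3566/66)/G(-65, E(1, -2)) = -3566/66/(-39) = -3566*1/66*(-1/39) = -1783/33*(-1/39) = 1783/1287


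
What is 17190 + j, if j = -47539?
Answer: -30349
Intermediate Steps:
17190 + j = 17190 - 47539 = -30349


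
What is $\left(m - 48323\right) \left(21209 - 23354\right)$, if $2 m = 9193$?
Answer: $\frac{187586685}{2} \approx 9.3793 \cdot 10^{7}$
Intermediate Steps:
$m = \frac{9193}{2}$ ($m = \frac{1}{2} \cdot 9193 = \frac{9193}{2} \approx 4596.5$)
$\left(m - 48323\right) \left(21209 - 23354\right) = \left(\frac{9193}{2} - 48323\right) \left(21209 - 23354\right) = \left(- \frac{87453}{2}\right) \left(-2145\right) = \frac{187586685}{2}$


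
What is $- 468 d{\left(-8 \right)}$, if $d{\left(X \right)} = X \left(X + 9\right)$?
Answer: $3744$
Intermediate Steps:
$d{\left(X \right)} = X \left(9 + X\right)$
$- 468 d{\left(-8 \right)} = - 468 \left(- 8 \left(9 - 8\right)\right) = - 468 \left(\left(-8\right) 1\right) = \left(-468\right) \left(-8\right) = 3744$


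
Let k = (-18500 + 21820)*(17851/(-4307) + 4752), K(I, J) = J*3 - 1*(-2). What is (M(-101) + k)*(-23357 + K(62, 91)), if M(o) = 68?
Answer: -1567060432142952/4307 ≈ -3.6384e+11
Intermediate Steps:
K(I, J) = 2 + 3*J (K(I, J) = 3*J + 2 = 2 + 3*J)
k = 67890723160/4307 (k = 3320*(17851*(-1/4307) + 4752) = 3320*(-17851/4307 + 4752) = 3320*(20449013/4307) = 67890723160/4307 ≈ 1.5763e+7)
(M(-101) + k)*(-23357 + K(62, 91)) = (68 + 67890723160/4307)*(-23357 + (2 + 3*91)) = 67891016036*(-23357 + (2 + 273))/4307 = 67891016036*(-23357 + 275)/4307 = (67891016036/4307)*(-23082) = -1567060432142952/4307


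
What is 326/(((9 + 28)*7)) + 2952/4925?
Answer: 2370118/1275575 ≈ 1.8581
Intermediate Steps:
326/(((9 + 28)*7)) + 2952/4925 = 326/((37*7)) + 2952*(1/4925) = 326/259 + 2952/4925 = 2370118/1275575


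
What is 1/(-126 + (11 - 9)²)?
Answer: -1/122 ≈ -0.0081967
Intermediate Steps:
1/(-126 + (11 - 9)²) = 1/(-126 + 2²) = 1/(-126 + 4) = 1/(-122) = -1/122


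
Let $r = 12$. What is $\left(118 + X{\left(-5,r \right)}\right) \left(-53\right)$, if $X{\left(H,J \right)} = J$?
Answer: $-6890$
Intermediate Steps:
$\left(118 + X{\left(-5,r \right)}\right) \left(-53\right) = \left(118 + 12\right) \left(-53\right) = 130 \left(-53\right) = -6890$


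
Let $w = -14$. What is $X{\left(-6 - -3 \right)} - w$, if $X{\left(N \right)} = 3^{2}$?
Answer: $23$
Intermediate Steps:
$X{\left(N \right)} = 9$
$X{\left(-6 - -3 \right)} - w = 9 - -14 = 9 + 14 = 23$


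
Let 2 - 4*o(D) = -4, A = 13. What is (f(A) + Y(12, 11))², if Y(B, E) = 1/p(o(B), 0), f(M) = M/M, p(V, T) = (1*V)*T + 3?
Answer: 16/9 ≈ 1.7778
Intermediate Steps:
o(D) = 3/2 (o(D) = ½ - ¼*(-4) = ½ + 1 = 3/2)
p(V, T) = 3 + T*V (p(V, T) = V*T + 3 = T*V + 3 = 3 + T*V)
f(M) = 1
Y(B, E) = ⅓ (Y(B, E) = 1/(3 + 0*(3/2)) = 1/(3 + 0) = 1/3 = ⅓)
(f(A) + Y(12, 11))² = (1 + ⅓)² = (4/3)² = 16/9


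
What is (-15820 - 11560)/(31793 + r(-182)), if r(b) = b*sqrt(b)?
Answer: -870492340/1016823417 - 4983160*I*sqrt(182)/1016823417 ≈ -0.85609 - 0.066114*I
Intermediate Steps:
r(b) = b**(3/2)
(-15820 - 11560)/(31793 + r(-182)) = (-15820 - 11560)/(31793 + (-182)**(3/2)) = -27380/(31793 - 182*I*sqrt(182))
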